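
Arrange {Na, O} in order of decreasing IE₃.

Na, O

Consider each +2 ion: Na²⁺ is already 1 electron into the core; O²⁺ still has 4 valence electrons.
Pulling an electron out of a noble-gas core costs far more than removing a remaining valence electron, so Na sits at the high end of IE_3.
The numbers (kJ/mol): Na 6910, O 5300.
So the third ionization energies run O < Na.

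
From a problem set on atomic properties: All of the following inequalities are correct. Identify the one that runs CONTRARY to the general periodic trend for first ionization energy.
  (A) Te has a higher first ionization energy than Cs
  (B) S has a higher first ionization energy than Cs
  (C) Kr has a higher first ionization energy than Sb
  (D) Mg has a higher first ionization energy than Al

(D)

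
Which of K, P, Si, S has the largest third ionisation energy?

K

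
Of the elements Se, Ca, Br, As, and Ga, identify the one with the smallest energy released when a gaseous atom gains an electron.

Ca

Ca is in period 4, group 2; Ga is in period 4, group 13; As is in period 4, group 15; Se is in period 4, group 16; Br is in period 4, group 17.
EA tends to increase across a period and decrease down a group, though the pattern is less regular than for IE or radius.
All lie in period 4, so electron affinity increases left to right.
The smallest energy released when a gaseous atom gains an electron among these belongs to Ca.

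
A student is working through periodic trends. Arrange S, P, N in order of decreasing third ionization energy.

N, S, P

IE_3 is the cost of taking one more electron from the +2 cation: S²⁺ still has 4 valence electrons; P²⁺ still has 3 valence electrons; N²⁺ still has 3 valence electrons.
All are still removing valence electrons, so compare the +2 ions as you would atoms: IE_3 generally rises across a period (higher Z_eff) and falls down a group (larger shell), subject to the usual subshell exceptions.
Valence configurations: S²⁺ [Ne]3s²3p², P²⁺ [Ne]3s²3p¹, N²⁺ [He]2s²2p¹.
The numbers (kJ/mol): S 3357, P 2914, N 4578.
Hence IE_3: P < S < N.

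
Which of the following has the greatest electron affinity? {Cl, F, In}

F is in period 2, group 17; Cl is in period 3, group 17; In is in period 5, group 13.
Electron affinity generally becomes more exothermic across a period toward the halogens and less exothermic down a group.
These span different periods and groups, so the two trends combine.
F > In: both effects reinforce here, so F is clearly the higher of the two.
Cl > F: this pair runs against the simple trend — see the exception note.
Note the exception: Cl has a higher electron affinity than F, contrary to the simple trend — F's small 2p subshell makes the incoming electron feel strong e⁻–e⁻ repulsion, so Cl actually releases more energy on gaining an electron.
Approximate values (kJ/mol): F 328, Cl 349, In 29.
The greatest electron affinity among these belongs to Cl.

Cl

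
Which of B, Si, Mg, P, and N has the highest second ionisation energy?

N

The second ionization energy removes an electron from the +1 ion. For each element: B⁺ still has 2 valence electrons; Si⁺ still has 3 valence electrons; Mg⁺ still has 1 valence electron; P⁺ still has 4 valence electrons; N⁺ still has 4 valence electrons.
All are still removing valence electrons, so compare the +1 ions as you would atoms: IE_2 generally rises across a period (higher Z_eff) and falls down a group (larger shell), subject to the usual subshell exceptions.
Valence configurations: B⁺ [He]2s², Si⁺ [Ne]3s²3p¹, Mg⁺ [Ne]3s¹, P⁺ [Ne]3s²3p², N⁺ [He]2s²2p².
Approximate IE_2 values (kJ/mol): B 2427, Si 1577, Mg 1451, P 1907, N 2856.
Hence IE_2: Mg < Si < P < B < N.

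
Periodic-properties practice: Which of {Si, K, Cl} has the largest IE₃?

IE_3 is the cost of taking one more electron from the +2 cation: Si²⁺ still has 2 valence electrons; K²⁺ is already 1 electron into the core; Cl²⁺ still has 5 valence electrons.
Breaking into a closed-shell core is much more expensive than removing a leftover valence electron — K has the largest IE_3 here.
Valence configurations: Si²⁺ [Ne]3s², Cl²⁺ [Ne]3s²3p³.
Tabulated IE_3 (kJ/mol): Si 3232, K 4420, Cl 3822.
So the third ionization energies run Si < Cl < K.

K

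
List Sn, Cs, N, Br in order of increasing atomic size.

N is in period 2, group 15; Br is in period 4, group 17; Sn is in period 5, group 14; Cs is in period 6, group 1.
Atomic radius shrinks across a period as nuclear charge pulls the same shell inward, and grows down a group as new shells are added.
Neither a single period nor a single group — weigh both effects.
Br > N: period and group pull opposite ways; the down-group shift dominates (114 vs 71 pm).
Sn > Br: both effects reinforce here, so Sn is clearly the larger of the two.
Cs > Sn: relative to Sn, both the across-period and down-group shifts push Cs's atomic radius up.
Approximate values (pm): N 71, Br 114, Sn 140, Cs 232.
So from smallest to largest: N < Br < Sn < Cs.

N, Br, Sn, Cs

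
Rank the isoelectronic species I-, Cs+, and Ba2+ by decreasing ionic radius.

All of these have 54 electrons, so size is governed by nuclear charge alone: the more protons, the stronger the pull on the same electron cloud, and the smaller the ion.
Nuclear charges: Ba2+ (Z=56), Cs+ (Z=55), I- (Z=53).
Largest to smallest: I- > Cs+ > Ba2+.

I-, Cs+, Ba2+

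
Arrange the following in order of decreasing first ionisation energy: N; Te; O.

N is in period 2, group 15; O is in period 2, group 16; Te is in period 5, group 16.
First ionization energy rises across a period (greater Z_eff holds electrons more tightly) and falls down a group (valence electrons are farther from the nucleus).
Here both period and group differ, so the two effects have to be weighed against each other.
O > Te: they share group 16; the group trend gives O the larger value.
N > O: this pair runs against the simple trend — see the exception note.
Note the exception: N has a higher first ionization energy than O, contrary to the simple trend — pairing an electron in O's 2p⁴ costs repulsion energy, so O ionizes more easily than half-filled N (2p³).
Approximate values (kJ/mol): N 1402, O 1314, Te 869.
So from highest to lowest: N > O > Te.

N > O > Te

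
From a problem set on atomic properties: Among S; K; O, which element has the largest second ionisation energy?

O

The second ionization energy removes an electron from the +1 ion. For each element: S⁺ still has 5 valence electrons; K⁺ is the bare [Ar] core; O⁺ still has 5 valence electrons.
Usually core removal costs more than valence removal, but here the competition is close: a tightly held n=2 valence electron can cost more to remove than an n=3 core electron, so the actual values have to decide it.
Valence configurations: S⁺ [Ne]3s²3p³, O⁺ [He]2s²2p³.
Tabulated IE_2 (kJ/mol): S 2252, K 3052, O 3388.
So the second ionization energies run S < K < O.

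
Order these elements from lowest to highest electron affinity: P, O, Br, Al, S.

O is in period 2, group 16; Al is in period 3, group 13; P is in period 3, group 15; S is in period 3, group 16; Br is in period 4, group 17.
Electron affinity generally becomes more exothermic across a period toward the halogens and less exothermic down a group.
Here both period and group differ, so the two effects have to be weighed against each other.
P > Al: P lies to the right of Al in period 3, so the across-period effect alone puts P higher.
O > P: relative to P, both the across-period and down-group shifts push O's electron affinity up.
S > O: this pair runs against the simple trend — see the exception note.
Br > S: the two effects oppose for this pair; the across-period effect wins (325 vs 200 kJ/mol).
Note the exception: S has a higher electron affinity than O, contrary to the simple trend — the compact 2p subshell of O repels the added electron more than S's larger 3p does.
For reference (kJ/mol): O 141, Al 42, P 72, S 200, Br 325.
So from lowest to highest: Al < P < O < S < Br.

Al < P < O < S < Br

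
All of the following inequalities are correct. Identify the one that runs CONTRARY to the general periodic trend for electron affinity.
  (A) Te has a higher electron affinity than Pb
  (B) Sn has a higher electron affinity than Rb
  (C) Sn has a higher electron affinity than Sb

The general trend: electron affinity increases across a period and decreases down a group.
(A) Te (period 5, group 16) vs Pb (period 6, group 14): the stated order agrees with the simple trend.
(B) Sn (period 5, group 14) vs Rb (period 5, group 1): the stated order agrees with the simple trend.
(C) Sn (period 5, group 14) vs Sb (period 5, group 15): the stated order contradicts the simple trend.
The exception is (C): adding an electron to Sb's half-filled 5p³ is unfavourable, so Sn has the more exothermic EA.

(C)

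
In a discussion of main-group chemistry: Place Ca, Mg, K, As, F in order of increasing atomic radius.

Radius decreases left→right (rising Z_eff, same n) and increases top→bottom (higher n).
Here both period and group differ, so the two effects have to be weighed against each other.
As > F: relative to F, both the across-period and down-group shifts push As's atomic radius up.
Mg > As: the two effects oppose for this pair; the across-period effect wins (139 vs 121 pm).
Ca > Mg: Ca sits below Mg in group 2, so the down-group effect alone puts Ca larger.
K > Ca: both are in period 4; the period trend gives K the larger value.
For reference (pm): F 64, Mg 139, K 196, Ca 171, As 121.
So from smallest to largest: F < As < Mg < Ca < K.

F < As < Mg < Ca < K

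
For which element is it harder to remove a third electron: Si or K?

After 2 electrons have been removed, what remains? Si²⁺ still has 2 valence electrons; K²⁺ is already 1 electron into the core.
Core electrons are held far more tightly than valence electrons, so K tops the IE_3 order.
Approximate IE_3 values (kJ/mol): Si 3232, K 4420.
Overall IE_3 order: Si < K.

K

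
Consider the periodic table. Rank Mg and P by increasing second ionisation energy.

Mg, P

IE_2 is the cost of taking one more electron from the +1 cation: Mg⁺ still has 1 valence electron; P⁺ still has 4 valence electrons.
All are still removing valence electrons, so compare the +1 ions as you would atoms: IE_2 generally rises across a period (higher Z_eff) and falls down a group (larger shell), subject to the usual subshell exceptions.
Valence configurations: Mg⁺ [Ne]3s¹, P⁺ [Ne]3s²3p².
Approximate IE_2 values (kJ/mol): Mg 1451, P 1907.
Overall IE_2 order: Mg < P.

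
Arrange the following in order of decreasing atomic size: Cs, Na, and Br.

Na is in period 3, group 1; Br is in period 4, group 17; Cs is in period 6, group 1.
Radius decreases left→right (rising Z_eff, same n) and increases top→bottom (higher n).
Neither a single period nor a single group — weigh both effects.
Na > Br: the two effects oppose for this pair; the across-period effect wins (155 vs 114 pm).
Cs > Na: they share group 1; the group trend gives Cs the larger value.
For reference (pm): Na 155, Br 114, Cs 232.
So from largest to smallest: Cs > Na > Br.

Cs > Na > Br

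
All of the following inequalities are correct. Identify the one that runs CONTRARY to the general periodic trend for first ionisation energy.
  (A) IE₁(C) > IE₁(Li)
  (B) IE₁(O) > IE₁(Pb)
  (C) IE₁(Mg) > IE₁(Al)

(C)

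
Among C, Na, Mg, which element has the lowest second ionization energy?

Mg

The second ionization energy removes an electron from the +1 ion. For each element: C⁺ still has 3 valence electrons; Na⁺ is the bare [Ne] core; Mg⁺ still has 1 valence electron.
Pulling an electron out of a noble-gas core costs far more than removing a remaining valence electron, so Na sits at the high end of IE_2.
Valence configurations: C⁺ [He]2s²2p¹, Mg⁺ [Ne]3s¹.
Tabulated IE_2 (kJ/mol): C 2353, Na 4562, Mg 1451.
So the second ionization energies run Mg < C < Na.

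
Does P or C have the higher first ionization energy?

C is in period 2, group 14; P is in period 3, group 15.
Removing the outermost electron gets harder across a period and easier down a group.
These sit on a diagonal, where the across-period and down-group effects partly cancel.
C > P: the two effects oppose for this pair; the down-group effect wins (1086 vs 1012 kJ/mol).
For reference (kJ/mol): C 1086, P 1012.
So C has the higher first ionization energy (C > P).

C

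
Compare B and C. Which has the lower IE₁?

B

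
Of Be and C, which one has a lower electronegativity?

Be is in period 2, group 2; C is in period 2, group 14.
Electronegativity increases across a period and decreases down a group, tracking effective nuclear charge and atomic size.
All lie in period 2, so electronegativity increases left to right.
So Be has the lower electronegativity (Be < C).

Be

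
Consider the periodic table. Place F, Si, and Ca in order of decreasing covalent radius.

Atomic radius shrinks across a period as nuclear charge pulls the same shell inward, and grows down a group as new shells are added.
Here both period and group differ, so the two effects have to be weighed against each other.
Si > F: relative to F, both the across-period and down-group shifts push Si's atomic radius up.
Ca > Si: both effects reinforce here, so Ca is clearly the larger of the two.
Tabulated atomic radius (pm): F 64, Si 116, Ca 171.
So from largest to smallest: Ca > Si > F.

Ca > Si > F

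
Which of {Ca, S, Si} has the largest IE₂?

S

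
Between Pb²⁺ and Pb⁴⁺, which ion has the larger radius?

Both ions have Z = 82 protons, but Pb⁴⁺ has lost more electrons, so its remaining electrons feel a larger effective nuclear charge per electron and are pulled in more tightly.
Higher positive charge → smaller ion, so Pb²⁺ > Pb⁴⁺.

Pb²⁺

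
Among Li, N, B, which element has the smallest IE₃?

After 2 electrons have been removed, what remains? Li²⁺ is already 1 electron into the core; N²⁺ still has 3 valence electrons; B²⁺ still has 1 valence electron.
Core electrons are held far more tightly than valence electrons, so Li tops the IE_3 order.
Valence configurations: N²⁺ [He]2s²2p¹, B²⁺ [He]2s¹.
Approximate IE_3 values (kJ/mol): Li 11815, N 4578, B 3660.
Overall IE_3 order: B < N < Li.

B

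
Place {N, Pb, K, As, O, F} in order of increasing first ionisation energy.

K < Pb < As < O < N < F

Across a period the outer electron is held more tightly (higher IE₁); down a group it sits in a higher shell, more shielded, and comes off more easily.
Here both period and group differ, so the two effects have to be weighed against each other.
Pb > K: the two effects oppose for this pair; the across-period effect wins (716 vs 419 kJ/mol).
As > Pb: relative to Pb, both the across-period and down-group shifts push As's first ionization energy up.
O > As: both effects reinforce here, so O is clearly the higher of the two.
N > O: this pair runs against the simple trend — see the exception note.
F > N: F lies to the right of N in period 2, so the across-period effect alone puts F higher.
Note the exception: N has a higher first ionization energy than O, contrary to the simple trend — pairing an electron in O's 2p⁴ costs repulsion energy, so O ionizes more easily than half-filled N (2p³).
Approximate values (kJ/mol): N 1402, O 1314, F 1681, K 419, As 947, Pb 716.
So from lowest to highest: K < Pb < As < O < N < F.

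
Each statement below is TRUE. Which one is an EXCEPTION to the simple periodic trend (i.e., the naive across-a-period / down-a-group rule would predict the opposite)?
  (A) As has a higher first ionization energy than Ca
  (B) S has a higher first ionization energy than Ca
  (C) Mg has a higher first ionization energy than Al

(C)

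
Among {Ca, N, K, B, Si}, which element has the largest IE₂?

K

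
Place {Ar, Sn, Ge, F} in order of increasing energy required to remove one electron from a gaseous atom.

Sn, Ge, Ar, F

Across a period the outer electron is held more tightly (higher IE₁); down a group it sits in a higher shell, more shielded, and comes off more easily.
Here both period and group differ, so the two effects have to be weighed against each other.
Ge > Sn: they share group 14; the group trend gives Ge the larger value.
Ar > Ge: relative to Ge, both the across-period and down-group shifts push Ar's first ionization energy up.
F > Ar: period and group pull opposite ways; the down-group shift dominates (1681 vs 1521 kJ/mol).
Tabulated first ionization energy (kJ/mol): F 1681, Ar 1521, Ge 762, Sn 709.
So from lowest to highest: Sn < Ge < Ar < F.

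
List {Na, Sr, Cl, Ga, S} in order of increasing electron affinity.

Sr < Ga < Na < S < Cl

Na is in period 3, group 1; S is in period 3, group 16; Cl is in period 3, group 17; Ga is in period 4, group 13; Sr is in period 5, group 2.
Electron affinity generally becomes more exothermic across a period toward the halogens and less exothermic down a group.
These span different periods and groups, so the two trends combine.
Ga > Sr: relative to Sr, both the across-period and down-group shifts push Ga's electron affinity up.
Na > Ga: period and group pull opposite ways; the down-group shift dominates (53 vs 29 kJ/mol).
S > Na: S lies to the right of Na in period 3, so the across-period effect alone puts S higher.
Cl > S: both are in period 3; the period trend gives Cl the larger value.
Approximate values (kJ/mol): Na 53, S 200, Cl 349, Ga 29, Sr 5.
So from lowest to highest: Sr < Ga < Na < S < Cl.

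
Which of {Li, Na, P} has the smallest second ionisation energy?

P

After 1 electron has been removed, what remains? Li⁺ is the bare [He] core; Na⁺ is the bare [Ne] core; P⁺ still has 4 valence electrons.
Pulling an electron out of a noble-gas core costs far more than removing a remaining valence electron, so Na and Li sit at the high end of IE_2.
Tabulated IE_2 (kJ/mol): Li 7298, Na 4562, P 1907.
Hence IE_2: P < Na < Li.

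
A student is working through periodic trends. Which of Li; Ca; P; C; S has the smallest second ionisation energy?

Ca

IE_2 is the cost of taking one more electron from the +1 cation: Li⁺ is the bare [He] core; Ca⁺ still has 1 valence electron; P⁺ still has 4 valence electrons; C⁺ still has 3 valence electrons; S⁺ still has 5 valence electrons.
Core electrons are held far more tightly than valence electrons, so Li tops the IE_2 order.
Valence configurations: Ca⁺ [Ar]4s¹, P⁺ [Ne]3s²3p², C⁺ [He]2s²2p¹, S⁺ [Ne]3s²3p³.
The numbers (kJ/mol): Li 7298, Ca 1145, P 1907, C 2353, S 2252.
So the second ionization energies run Ca < P < S < C < Li.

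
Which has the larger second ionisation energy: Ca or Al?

Al

Consider each +1 ion: Ca⁺ still has 1 valence electron; Al⁺ still has 2 valence electrons.
All are still removing valence electrons, so compare the +1 ions as you would atoms: IE_2 generally rises across a period (higher Z_eff) and falls down a group (larger shell), subject to the usual subshell exceptions.
Valence configurations: Ca⁺ [Ar]4s¹, Al⁺ [Ne]3s².
The numbers (kJ/mol): Ca 1145, Al 1817.
So the second ionization energies run Ca < Al.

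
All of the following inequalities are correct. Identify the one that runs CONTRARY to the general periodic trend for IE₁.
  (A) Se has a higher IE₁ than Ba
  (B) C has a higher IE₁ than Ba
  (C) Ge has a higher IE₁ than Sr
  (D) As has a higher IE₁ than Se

The general trend: IE₁ increases across a period and decreases down a group.
(A) Se (period 4, group 16) vs Ba (period 6, group 2): the stated order agrees with the simple trend.
(B) C (period 2, group 14) vs Ba (period 6, group 2): the stated order agrees with the simple trend.
(C) Ge (period 4, group 14) vs Sr (period 5, group 2): the stated order agrees with the simple trend.
(D) As (period 4, group 15) vs Se (period 4, group 16): the stated order contradicts the simple trend.
The exception is (D): Se (4p⁴) ionizes more easily than half-filled As (4p³).

(D)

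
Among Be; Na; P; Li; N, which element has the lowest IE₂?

Be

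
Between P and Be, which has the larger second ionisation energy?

P

Consider each +1 ion: P⁺ still has 4 valence electrons; Be⁺ still has 1 valence electron.
All are still removing valence electrons, so compare the +1 ions as you would atoms: IE_2 generally rises across a period (higher Z_eff) and falls down a group (larger shell), subject to the usual subshell exceptions.
Valence configurations: P⁺ [Ne]3s²3p², Be⁺ [He]2s¹.
The numbers (kJ/mol): P 1907, Be 1757.
Overall IE_2 order: Be < P.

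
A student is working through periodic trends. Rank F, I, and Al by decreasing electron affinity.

F, I, Al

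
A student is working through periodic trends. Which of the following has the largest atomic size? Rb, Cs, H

Cs

H is in period 1, group 1; Rb is in period 5, group 1; Cs is in period 6, group 1.
Moving right in a period, electrons are added to the same shell under a stronger nuclear pull, so atoms get smaller; moving down, a new shell is opened and atoms get larger.
All are in group 1, so atomic radius increases down the group.
The largest atomic size among these belongs to Cs.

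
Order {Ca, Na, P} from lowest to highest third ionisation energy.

P, Ca, Na

The third ionization energy removes an electron from the +2 ion. For each element: Ca²⁺ is the bare [Ar] core; Na²⁺ is already 1 electron into the core; P²⁺ still has 3 valence electrons.
Breaking into a closed-shell core is much more expensive than removing a leftover valence electron — Ca and Na have the largest IE_3 here.
Tabulated IE_3 (kJ/mol): Ca 4912, Na 6910, P 2914.
So the third ionization energies run P < Ca < Na.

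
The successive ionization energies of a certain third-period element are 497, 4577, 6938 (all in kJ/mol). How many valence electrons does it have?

1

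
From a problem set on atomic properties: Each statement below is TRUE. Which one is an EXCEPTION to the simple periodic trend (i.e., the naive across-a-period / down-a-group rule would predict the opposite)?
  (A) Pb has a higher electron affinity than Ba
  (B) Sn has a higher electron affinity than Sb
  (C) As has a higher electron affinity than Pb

(B)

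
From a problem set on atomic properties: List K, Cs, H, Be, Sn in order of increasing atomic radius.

H < Be < Sn < K < Cs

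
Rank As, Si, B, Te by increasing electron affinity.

B < As < Si < Te

B is in period 2, group 13; Si is in period 3, group 14; As is in period 4, group 15; Te is in period 5, group 16.
EA tends to increase across a period and decrease down a group, though the pattern is less regular than for IE or radius.
A diagonal step moves right (one effect) and down (the opposite effect) at once.
As > B: period and group pull opposite ways; the across-period shift dominates (78 vs 27 kJ/mol).
Si > As: period and group pull opposite ways; the down-group shift dominates (134 vs 78 kJ/mol).
Te > Si: period and group pull opposite ways; the across-period shift dominates (190 vs 134 kJ/mol).
Tabulated electron affinity (kJ/mol): B 27, Si 134, As 78, Te 190.
So from lowest to highest: B < As < Si < Te.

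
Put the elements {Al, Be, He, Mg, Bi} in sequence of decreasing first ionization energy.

He > Be > Mg > Bi > Al

He is in period 1, group 18; Be is in period 2, group 2; Mg is in period 3, group 2; Al is in period 3, group 13; Bi is in period 6, group 15.
First ionization energy rises across a period (greater Z_eff holds electrons more tightly) and falls down a group (valence electrons are farther from the nucleus).
These span different periods and groups, so the two trends combine.
Bi > Al: the two effects oppose for this pair; the across-period effect wins (703 vs 578 kJ/mol).
Mg > Bi: period and group pull opposite ways; the down-group shift dominates (738 vs 703 kJ/mol).
Be > Mg: Be sits above Mg in group 2, so the down-group effect alone puts Be higher.
He > Be: relative to Be, both the across-period and down-group shifts push He's first ionization energy up.
Note the exception: Mg has a higher first ionization energy than Al, contrary to the simple trend — Al's single 3p electron is easier to remove than one from Mg's filled 3s².
Tabulated first ionization energy (kJ/mol): He 2372, Be 900, Mg 738, Al 578, Bi 703.
So from highest to lowest: He > Be > Mg > Bi > Al.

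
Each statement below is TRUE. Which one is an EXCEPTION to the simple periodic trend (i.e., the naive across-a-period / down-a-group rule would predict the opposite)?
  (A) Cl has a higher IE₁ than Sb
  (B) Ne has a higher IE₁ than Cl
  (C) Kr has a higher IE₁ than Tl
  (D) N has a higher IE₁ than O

(D)

The general trend: IE₁ increases across a period and decreases down a group.
(A) Cl (period 3, group 17) vs Sb (period 5, group 15): the stated order agrees with the simple trend.
(B) Ne (period 2, group 18) vs Cl (period 3, group 17): the stated order agrees with the simple trend.
(C) Kr (period 4, group 18) vs Tl (period 6, group 13): the stated order agrees with the simple trend.
(D) N (period 2, group 15) vs O (period 2, group 16): the stated order contradicts the simple trend.
The exception is (D): pairing an electron in O's 2p⁴ costs repulsion energy, so O ionizes more easily than half-filled N (2p³).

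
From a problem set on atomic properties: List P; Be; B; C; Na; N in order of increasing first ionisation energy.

Na < B < Be < P < C < N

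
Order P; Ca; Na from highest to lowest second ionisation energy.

After 1 electron has been removed, what remains? P⁺ still has 4 valence electrons; Ca⁺ still has 1 valence electron; Na⁺ is the bare [Ne] core.
Pulling an electron out of a noble-gas core costs far more than removing a remaining valence electron, so Na sits at the high end of IE_2.
Valence configurations: P⁺ [Ne]3s²3p², Ca⁺ [Ar]4s¹.
Tabulated IE_2 (kJ/mol): P 1907, Ca 1145, Na 4562.
So the second ionization energies run Ca < P < Na.

Na > P > Ca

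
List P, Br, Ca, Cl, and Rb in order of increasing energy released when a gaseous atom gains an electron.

Ca, Rb, P, Br, Cl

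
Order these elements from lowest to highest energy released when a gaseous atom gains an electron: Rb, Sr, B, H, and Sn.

Sr < B < Rb < H < Sn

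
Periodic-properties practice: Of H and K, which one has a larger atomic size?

H is in period 1, group 1; K is in period 4, group 1.
Atomic radius shrinks across a period as nuclear charge pulls the same shell inward, and grows down a group as new shells are added.
All are in group 1, so atomic radius increases down the group.
So K has the larger atomic size (K > H).

K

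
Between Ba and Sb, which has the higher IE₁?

Sb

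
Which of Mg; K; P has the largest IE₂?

K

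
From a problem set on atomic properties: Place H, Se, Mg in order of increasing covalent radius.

H < Se < Mg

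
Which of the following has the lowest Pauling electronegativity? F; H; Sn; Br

H is in period 1, group 1; F is in period 2, group 17; Br is in period 4, group 17; Sn is in period 5, group 14.
Atoms toward the upper right of the periodic table pull bonding electrons most strongly.
Neither a single period nor a single group — weigh both effects.
H > Sn: the two effects oppose for this pair; the down-group effect wins (2.20 vs 1.96).
Br > H: period and group pull opposite ways; the across-period shift dominates (2.96 vs 2.20).
F > Br: F sits above Br in group 17, so the down-group effect alone puts F higher.
Approximate values (Pauling): H 2.20, F 3.98, Br 2.96, Sn 1.96.
The lowest Pauling electronegativity among these belongs to Sn.

Sn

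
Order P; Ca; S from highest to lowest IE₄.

After 3 electrons have been removed, what remains? P³⁺ still has 2 valence electrons; Ca³⁺ is already 1 electron into the core; S³⁺ still has 3 valence electrons.
Pulling an electron out of a noble-gas core costs far more than removing a remaining valence electron, so Ca sits at the high end of IE_4.
Valence configurations: P³⁺ [Ne]3s², S³⁺ [Ne]3s²3p¹.
S³⁺ loses a lone 3p electron whereas P³⁺ must break into a filled 3s² pair, so IE_4(P) > IE_4(S) even though S has the higher nuclear charge.
Approximate IE_4 values (kJ/mol): P 4964, Ca 6491, S 4556.
So the fourth ionization energies run S < P < Ca.

Ca > P > S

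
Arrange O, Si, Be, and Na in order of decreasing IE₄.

After 3 electrons have been removed, what remains? O³⁺ still has 3 valence electrons; Si³⁺ still has 1 valence electron; Be³⁺ is already 1 electron into the core; Na³⁺ is already 2 electrons into the core.
Core electrons are held far more tightly than valence electrons, so Na and Be top the IE_4 order.
Valence configurations: O³⁺ [He]2s²2p¹, Si³⁺ [Ne]3s¹.
Tabulated IE_4 (kJ/mol): O 7469, Si 4356, Be 21007, Na 9543.
So the fourth ionization energies run Si < O < Na < Be.

Be, Na, O, Si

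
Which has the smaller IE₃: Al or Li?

Al

IE_3 is the cost of taking one more electron from the +2 cation: Al²⁺ still has 1 valence electron; Li²⁺ is already 1 electron into the core.
Core electrons are held far more tightly than valence electrons, so Li tops the IE_3 order.
Tabulated IE_3 (kJ/mol): Al 2745, Li 11815.
Putting it together, IE_3: Al < Li.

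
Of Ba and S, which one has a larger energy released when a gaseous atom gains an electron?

S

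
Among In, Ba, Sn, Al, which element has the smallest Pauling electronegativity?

Ba

Atoms toward the upper right of the periodic table pull bonding electrons most strongly.
Here both period and group differ, so the two effects have to be weighed against each other.
Al > Ba: relative to Ba, both the across-period and down-group shifts push Al's electronegativity up.
In > Al: this pair runs against the simple trend — see the exception note.
Sn > In: Sn lies to the right of In in period 5, so the across-period effect alone puts Sn higher.
Note the exception: In has a higher electronegativity than Al, contrary to the simple trend — poor shielding by filled d (and f) subshells raises the heavier element's effective nuclear charge more than the simple down-group trend predicts.
Tabulated electronegativity (Pauling): Al 1.61, In 1.78, Sn 1.96, Ba 0.89.
The smallest Pauling electronegativity among these belongs to Ba.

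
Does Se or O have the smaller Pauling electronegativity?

Se

EN rises left→right (higher Z_eff, smaller atoms) and falls top→bottom (larger, more shielded atoms).
All are in group 16, so electronegativity increases up the group.
So Se has the smaller Pauling electronegativity (Se < O).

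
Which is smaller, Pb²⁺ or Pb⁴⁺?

Both ions have Z = 82 protons, but Pb⁴⁺ has lost more electrons, so its remaining electrons feel a larger effective nuclear charge per electron and are pulled in more tightly.
Higher positive charge → smaller ion, so Pb²⁺ > Pb⁴⁺.

Pb⁴⁺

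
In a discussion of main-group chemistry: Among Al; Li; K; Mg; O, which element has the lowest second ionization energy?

After 1 electron has been removed, what remains? Al⁺ still has 2 valence electrons; Li⁺ is the bare [He] core; K⁺ is the bare [Ar] core; Mg⁺ still has 1 valence electron; O⁺ still has 5 valence electrons.
Usually core removal costs more than valence removal, but here the competition is close: a tightly held n=2 valence electron can cost more to remove than an n=3 core electron, so the actual values have to decide it.
Valence configurations: Al⁺ [Ne]3s², Mg⁺ [Ne]3s¹, O⁺ [He]2s²2p³.
The numbers (kJ/mol): Al 1817, Li 7298, K 3052, Mg 1451, O 3388.
Overall IE_2 order: Mg < Al < K < O < Li.

Mg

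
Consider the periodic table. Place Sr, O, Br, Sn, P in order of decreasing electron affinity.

Br > O > Sn > P > Sr

O is in period 2, group 16; P is in period 3, group 15; Br is in period 4, group 17; Sr is in period 5, group 2; Sn is in period 5, group 14.
Atoms with high Z_eff and room in the valence shell (especially the halogens) have the most exothermic electron affinities.
Here both period and group differ, so the two effects have to be weighed against each other.
P > Sr: both effects reinforce here, so P is clearly the higher of the two.
Sn > P: this pair runs against the simple trend — see the exception note.
O > Sn: relative to Sn, both the across-period and down-group shifts push O's electron affinity up.
Br > O: the two effects oppose for this pair; the across-period effect wins (325 vs 141 kJ/mol).
Note the exception: Sn has a higher electron affinity than P, contrary to the simple trend — adding an electron to P's half-filled np³ subshell costs electron-pairing energy.
For reference (kJ/mol): O 141, P 72, Br 325, Sr 5, Sn 107.
So from highest to lowest: Br > O > Sn > P > Sr.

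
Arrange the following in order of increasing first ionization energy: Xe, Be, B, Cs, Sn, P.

Be is in period 2, group 2; B is in period 2, group 13; P is in period 3, group 15; Sn is in period 5, group 14; Xe is in period 5, group 18; Cs is in period 6, group 1.
First ionization energy rises across a period (greater Z_eff holds electrons more tightly) and falls down a group (valence electrons are farther from the nucleus).
These span different periods and groups, so the two trends combine.
Sn > Cs: relative to Cs, both the across-period and down-group shifts push Sn's first ionization energy up.
B > Sn: period and group pull opposite ways; the down-group shift dominates (801 vs 709 kJ/mol).
Be > B: this pair runs against the simple trend — see the exception note.
P > Be: the two effects oppose for this pair; the across-period effect wins (1012 vs 900 kJ/mol).
Xe > P: period and group pull opposite ways; the across-period shift dominates (1170 vs 1012 kJ/mol).
Note the exception: Be has a higher first ionization energy than B, contrary to the simple trend — removing B's lone 2p electron is easier than breaking Be's filled 2s².
For reference (kJ/mol): Be 900, B 801, P 1012, Sn 709, Xe 1170, Cs 376.
So from lowest to highest: Cs < Sn < B < Be < P < Xe.

Cs < Sn < B < Be < P < Xe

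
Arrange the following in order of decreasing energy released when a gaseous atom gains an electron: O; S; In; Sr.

S, O, In, Sr

O is in period 2, group 16; S is in period 3, group 16; Sr is in period 5, group 2; In is in period 5, group 13.
Atoms with high Z_eff and room in the valence shell (especially the halogens) have the most exothermic electron affinities.
Here both period and group differ, so the two effects have to be weighed against each other.
In > Sr: In lies to the right of Sr in period 5, so the across-period effect alone puts In higher.
O > In: relative to In, both the across-period and down-group shifts push O's electron affinity up.
S > O: this pair runs against the simple trend — see the exception note.
Note the exception: S has a higher electron affinity than O, contrary to the simple trend — the compact 2p subshell of O repels the added electron more than S's larger 3p does.
Approximate values (kJ/mol): O 141, S 200, Sr 5, In 29.
So from highest to lowest: S > O > In > Sr.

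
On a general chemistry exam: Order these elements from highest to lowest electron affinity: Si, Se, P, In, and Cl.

Si is in period 3, group 14; P is in period 3, group 15; Cl is in period 3, group 17; Se is in period 4, group 16; In is in period 5, group 13.
Atoms with high Z_eff and room in the valence shell (especially the halogens) have the most exothermic electron affinities.
These span different periods and groups, so the two trends combine.
P > In: relative to In, both the across-period and down-group shifts push P's electron affinity up.
Si > P: this pair runs against the simple trend — see the exception note.
Se > Si: period and group pull opposite ways; the across-period shift dominates (195 vs 134 kJ/mol).
Cl > Se: relative to Se, both the across-period and down-group shifts push Cl's electron affinity up.
Note the exception: Si has a higher electron affinity than P, contrary to the simple trend — adding an electron to P's half-filled 3p³ is unfavourable, so Si (3p²) has the more exothermic EA.
Tabulated electron affinity (kJ/mol): Si 134, P 72, Cl 349, Se 195, In 29.
So from highest to lowest: Cl > Se > Si > P > In.

Cl > Se > Si > P > In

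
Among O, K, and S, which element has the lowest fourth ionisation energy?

S

Consider each +3 ion: O³⁺ still has 3 valence electrons; K³⁺ is already 2 electrons into the core; S³⁺ still has 3 valence electrons.
Usually core removal costs more than valence removal, but here the competition is close: a tightly held n=2 valence electron can cost more to remove than an n=3 core electron, so the actual values have to decide it.
Valence configurations: O³⁺ [He]2s²2p¹, S³⁺ [Ne]3s²3p¹.
The numbers (kJ/mol): O 7469, K 5877, S 4556.
Hence IE_4: S < K < O.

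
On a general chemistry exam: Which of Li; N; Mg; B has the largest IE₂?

Li

Consider each +1 ion: Li⁺ is the bare [He] core; N⁺ still has 4 valence electrons; Mg⁺ still has 1 valence electron; B⁺ still has 2 valence electrons.
Core electrons are held far more tightly than valence electrons, so Li tops the IE_2 order.
Valence configurations: N⁺ [He]2s²2p², Mg⁺ [Ne]3s¹, B⁺ [He]2s².
The numbers (kJ/mol): Li 7298, N 2856, Mg 1451, B 2427.
Putting it together, IE_2: Mg < B < N < Li.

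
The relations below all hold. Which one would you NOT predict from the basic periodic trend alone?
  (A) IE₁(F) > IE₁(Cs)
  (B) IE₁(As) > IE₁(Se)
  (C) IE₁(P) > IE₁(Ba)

The general trend: first ionisation energy increases across a period and decreases down a group.
(A) F (period 2, group 17) vs Cs (period 6, group 1): the stated order agrees with the simple trend.
(B) As (period 4, group 15) vs Se (period 4, group 16): the stated order contradicts the simple trend.
(C) P (period 3, group 15) vs Ba (period 6, group 2): the stated order agrees with the simple trend.
The exception is (B): Se (4p⁴) ionizes more easily than half-filled As (4p³).

(B)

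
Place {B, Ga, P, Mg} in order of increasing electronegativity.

Mg, Ga, B, P

Atoms toward the upper right of the periodic table pull bonding electrons most strongly.
These span different periods and groups, so the two trends combine.
Ga > Mg: the two effects oppose for this pair; the across-period effect wins (1.81 vs 1.31).
B > Ga: B sits above Ga in group 13, so the down-group effect alone puts B higher.
P > B: period and group pull opposite ways; the across-period shift dominates (2.19 vs 2.04).
For reference (Pauling): B 2.04, Mg 1.31, P 2.19, Ga 1.81.
So from lowest to highest: Mg < Ga < B < P.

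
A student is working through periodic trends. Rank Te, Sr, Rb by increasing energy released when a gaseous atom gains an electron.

Rb is in period 5, group 1; Sr is in period 5, group 2; Te is in period 5, group 16.
EA tends to increase across a period and decrease down a group, though the pattern is less regular than for IE or radius.
All lie in period 5; the across-period trend (electron affinity increases left to right) applies, with the exception below.
Note the exception: Rb has a higher electron affinity than Sr, contrary to the simple trend — adding an electron to Sr (ns²) has to open a new, higher-energy np subshell, which is unfavourable.
Approximate values (kJ/mol): Rb 47, Sr 5, Te 190.
So from lowest to highest: Sr < Rb < Te.

Sr < Rb < Te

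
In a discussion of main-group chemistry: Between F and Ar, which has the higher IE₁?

F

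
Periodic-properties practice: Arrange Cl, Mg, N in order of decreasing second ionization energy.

IE_2 is the cost of taking one more electron from the +1 cation: Cl⁺ still has 6 valence electrons; Mg⁺ still has 1 valence electron; N⁺ still has 4 valence electrons.
All are still removing valence electrons, so compare the +1 ions as you would atoms: IE_2 generally rises across a period (higher Z_eff) and falls down a group (larger shell), subject to the usual subshell exceptions.
Valence configurations: Cl⁺ [Ne]3s²3p⁴, Mg⁺ [Ne]3s¹, N⁺ [He]2s²2p².
The numbers (kJ/mol): Cl 2298, Mg 1451, N 2856.
Overall IE_2 order: Mg < Cl < N.

N, Cl, Mg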